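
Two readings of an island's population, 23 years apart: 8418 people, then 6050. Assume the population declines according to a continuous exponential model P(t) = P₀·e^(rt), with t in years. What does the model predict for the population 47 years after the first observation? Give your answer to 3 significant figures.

r = ln(6050/8418) / 23 ≈ -0.014361 per year
P(47) = 8418 · e^(-0.014361·47) = 8418 · 0.50916 ≈ 4286.12

≈ 4,290 people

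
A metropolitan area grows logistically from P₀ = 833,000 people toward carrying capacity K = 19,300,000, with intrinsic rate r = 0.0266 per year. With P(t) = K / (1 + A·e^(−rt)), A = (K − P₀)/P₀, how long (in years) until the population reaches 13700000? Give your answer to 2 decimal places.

A = (19300000 − 833000)/833000 = 22.16927
13700000 = 19300000/(1 + 22.16927·e^(−0.0266t)) → 1 + 22.16927·e^(−0.0266t) = 1.40876
e^(−0.0266t) = 0.018438 → t = ln(54.23553)/0.0266 = 3.99334/0.0266

t ≈ 150.13 years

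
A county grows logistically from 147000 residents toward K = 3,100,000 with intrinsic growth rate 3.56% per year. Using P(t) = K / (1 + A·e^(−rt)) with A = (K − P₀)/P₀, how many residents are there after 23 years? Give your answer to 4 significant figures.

A = (3100000 − 147000)/147000 = 20.08844
P(23) = 3100000 / (1 + 20.08844·e^(−0.0356·23)) = 3100000 / (1 + 20.08844·0.44096)
= 3100000 / 9.85821 ≈ 314458.83

≈ 314,500 residents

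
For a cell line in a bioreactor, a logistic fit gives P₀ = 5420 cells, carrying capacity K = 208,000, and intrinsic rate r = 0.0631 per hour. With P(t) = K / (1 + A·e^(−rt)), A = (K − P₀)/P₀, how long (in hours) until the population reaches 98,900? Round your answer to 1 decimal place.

t ≈ 55.8 hours

A = (208000 − 5420)/5420 = 37.37638
98900 = 208000/(1 + 37.37638·e^(−0.0631t)) → 1 + 37.37638·e^(−0.0631t) = 2.10313
e^(−0.0631t) = 0.029514 → t = ln(33.88198)/0.0631 = 3.52288/0.0631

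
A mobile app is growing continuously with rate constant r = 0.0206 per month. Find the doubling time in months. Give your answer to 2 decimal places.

doubling time ≈ 33.65 months

doubling time = ln(2) / |r| = 0.69315 / 0.0206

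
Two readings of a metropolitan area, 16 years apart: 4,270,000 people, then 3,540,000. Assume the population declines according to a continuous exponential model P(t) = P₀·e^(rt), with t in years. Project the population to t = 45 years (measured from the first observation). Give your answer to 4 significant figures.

≈ 2,520,000 people

r = ln(3540000/4270000) / 16 ≈ -0.011718 per year
P(45) = 4270000 · e^(-0.011718·45) = 4270000 · 0.59019 ≈ 2520119.59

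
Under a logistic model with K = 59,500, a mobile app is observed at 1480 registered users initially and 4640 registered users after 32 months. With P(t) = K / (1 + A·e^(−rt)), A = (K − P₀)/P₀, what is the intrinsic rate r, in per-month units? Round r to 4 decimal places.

r ≈ 0.0375 per month

A = (59500 − 1480)/1480 = 39.2027
4640 = 59500/(1 + 39.2027·e^(−r·32)) → e^(−32r) = (12.82328 − 1)/39.2027 = 0.301593
r = −ln(0.301593)/32 = 1.19868/32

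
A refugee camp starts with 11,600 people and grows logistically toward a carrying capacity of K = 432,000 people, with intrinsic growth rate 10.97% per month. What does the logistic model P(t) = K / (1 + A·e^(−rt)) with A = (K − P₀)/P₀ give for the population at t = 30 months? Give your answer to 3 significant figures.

≈ 184,000 people

A = (432000 − 11600)/11600 = 36.24138
P(30) = 432000 / (1 + 36.24138·e^(−0.1097·30)) = 432000 / (1 + 36.24138·0.037217)
= 432000 / 2.34878 ≈ 183925.16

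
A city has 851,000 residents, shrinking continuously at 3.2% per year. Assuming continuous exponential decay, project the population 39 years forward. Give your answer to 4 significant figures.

≈ 244,300 residents

P(39) = 851000 · e^(-0.032·39) = 851000 · e^(-1.248)
= 851000 · 0.28708 ≈ 244303.7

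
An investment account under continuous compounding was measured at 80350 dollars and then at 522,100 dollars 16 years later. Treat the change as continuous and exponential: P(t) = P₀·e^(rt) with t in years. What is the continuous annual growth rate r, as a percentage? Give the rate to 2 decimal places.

522100 = 80350 · e^(r·16)
e^(16r) = 522100/80350 = 6.49782
r = ln(6.49782) / 16 = 1.87147 / 16

r ≈ 11.70% per year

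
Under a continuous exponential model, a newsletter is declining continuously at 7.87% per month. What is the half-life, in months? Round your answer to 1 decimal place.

half-life ≈ 8.8 months

half-life = ln(2) / |r| = 0.69315 / 0.0787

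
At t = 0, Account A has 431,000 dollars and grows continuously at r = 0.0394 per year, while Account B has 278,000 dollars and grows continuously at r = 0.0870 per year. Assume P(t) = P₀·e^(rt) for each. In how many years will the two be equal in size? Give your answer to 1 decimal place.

431000·e^(0.0394t) = 278000·e^(0.087t)
431000/278000 = e^((0.087 − 0.0394)t) → ln(1.55036) = 0.0476·t
t = 0.43849 / 0.0476

t ≈ 9.2 years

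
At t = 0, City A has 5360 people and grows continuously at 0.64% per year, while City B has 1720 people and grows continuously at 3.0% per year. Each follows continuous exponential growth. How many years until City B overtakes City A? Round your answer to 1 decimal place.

5360·e^(0.0064t) = 1720·e^(0.03t)
5360/1720 = e^((0.03 − 0.0064)t) → ln(3.11628) = 0.0236·t
t = 1.13664 / 0.0236

t ≈ 48.2 years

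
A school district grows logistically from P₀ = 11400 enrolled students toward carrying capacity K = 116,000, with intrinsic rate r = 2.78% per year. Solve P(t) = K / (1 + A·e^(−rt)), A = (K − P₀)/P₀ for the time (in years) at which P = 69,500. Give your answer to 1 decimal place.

A = (116000 − 11400)/11400 = 9.17544
69500 = 116000/(1 + 9.17544·e^(−0.0278t)) → 1 + 9.17544·e^(−0.0278t) = 1.66906
e^(−0.0278t) = 0.072919 → t = ln(13.71383)/0.0278 = 2.6184/0.0278

t ≈ 94.2 years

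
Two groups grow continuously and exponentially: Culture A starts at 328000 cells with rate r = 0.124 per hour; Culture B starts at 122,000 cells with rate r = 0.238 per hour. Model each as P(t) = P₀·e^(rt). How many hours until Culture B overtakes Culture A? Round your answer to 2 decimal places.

328000·e^(0.124t) = 122000·e^(0.238t)
328000/122000 = e^((0.238 − 0.124)t) → ln(2.68852) = 0.114·t
t = 0.98899 / 0.114

t ≈ 8.68 hours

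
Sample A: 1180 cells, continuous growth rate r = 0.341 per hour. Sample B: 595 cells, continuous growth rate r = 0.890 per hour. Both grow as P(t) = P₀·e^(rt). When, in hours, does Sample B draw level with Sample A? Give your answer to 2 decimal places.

t ≈ 1.25 hours

1180·e^(0.341t) = 595·e^(0.89t)
1180/595 = e^((0.89 − 0.341)t) → ln(1.98319) = 0.549·t
t = 0.68471 / 0.549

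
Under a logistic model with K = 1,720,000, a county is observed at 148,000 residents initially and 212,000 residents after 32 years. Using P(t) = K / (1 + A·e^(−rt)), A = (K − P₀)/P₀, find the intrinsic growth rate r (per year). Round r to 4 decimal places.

r ≈ 0.0125 per year

A = (1720000 − 148000)/148000 = 10.62162
212000 = 1720000/(1 + 10.62162·e^(−r·32)) → e^(−32r) = (8.11321 − 1)/10.62162 = 0.669691
r = −ln(0.669691)/32 = 0.40094/32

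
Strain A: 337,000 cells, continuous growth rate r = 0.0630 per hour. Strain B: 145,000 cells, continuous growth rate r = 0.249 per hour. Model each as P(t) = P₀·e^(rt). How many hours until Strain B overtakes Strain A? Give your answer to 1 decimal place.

337000·e^(0.063t) = 145000·e^(0.249t)
337000/145000 = e^((0.249 − 0.063)t) → ln(2.32414) = 0.186·t
t = 0.84335 / 0.186

t ≈ 4.5 hours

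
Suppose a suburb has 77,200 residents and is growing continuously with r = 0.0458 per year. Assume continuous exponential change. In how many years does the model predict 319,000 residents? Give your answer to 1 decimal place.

t ≈ 31.0 years

319000 = 77200 · e^(0.0458·t)
t = ln(319000/77200) / 0.0458 = ln(4.13212) / 0.0458 = 1.41879 / 0.0458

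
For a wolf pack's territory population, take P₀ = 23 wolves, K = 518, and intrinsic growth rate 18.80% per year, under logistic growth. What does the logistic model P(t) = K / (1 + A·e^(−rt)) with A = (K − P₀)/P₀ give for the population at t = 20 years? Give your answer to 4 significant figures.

≈ 345.1 wolves

A = (518 − 23)/23 = 21.52174
P(20) = 518 / (1 + 21.52174·e^(−0.188·20)) = 518 / (1 + 21.52174·0.023284)
= 518 / 1.50111 ≈ 345.08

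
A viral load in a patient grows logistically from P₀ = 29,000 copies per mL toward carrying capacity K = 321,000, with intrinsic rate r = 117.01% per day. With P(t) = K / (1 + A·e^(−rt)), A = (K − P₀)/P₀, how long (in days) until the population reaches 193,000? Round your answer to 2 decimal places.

t ≈ 2.32 days

A = (321000 − 29000)/29000 = 10.06897
193000 = 321000/(1 + 10.06897·e^(−1.1701t)) → 1 + 10.06897·e^(−1.1701t) = 1.66321
e^(−1.1701t) = 0.065867 → t = ln(15.18211)/1.1701 = 2.72012/1.1701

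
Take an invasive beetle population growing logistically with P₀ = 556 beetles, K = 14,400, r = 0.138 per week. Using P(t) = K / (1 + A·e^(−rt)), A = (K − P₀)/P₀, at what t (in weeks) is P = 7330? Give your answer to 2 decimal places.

t ≈ 23.56 weeks

A = (14400 − 556)/556 = 24.89928
7330 = 14400/(1 + 24.89928·e^(−0.138t)) → 1 + 24.89928·e^(−0.138t) = 1.96453
e^(−0.138t) = 0.038737 → t = ln(25.81495)/0.138 = 3.25095/0.138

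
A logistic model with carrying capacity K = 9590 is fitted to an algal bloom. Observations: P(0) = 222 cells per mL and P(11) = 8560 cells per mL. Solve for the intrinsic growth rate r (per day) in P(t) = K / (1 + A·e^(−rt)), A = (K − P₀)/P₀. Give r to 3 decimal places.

A = (9590 − 222)/222 = 42.1982
8560 = 9590/(1 + 42.1982·e^(−r·11)) → e^(−11r) = (1.12033 − 1)/42.1982 = 0.002851
r = −ln(0.002851)/11 = 5.85992/11

r ≈ 0.533 per day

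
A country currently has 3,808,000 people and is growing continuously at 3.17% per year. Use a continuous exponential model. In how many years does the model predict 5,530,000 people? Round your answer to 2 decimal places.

5530000 = 3808000 · e^(0.0317·t)
t = ln(5530000/3808000) / 0.0317 = ln(1.45221) / 0.0317 = 0.37308 / 0.0317

t ≈ 11.77 years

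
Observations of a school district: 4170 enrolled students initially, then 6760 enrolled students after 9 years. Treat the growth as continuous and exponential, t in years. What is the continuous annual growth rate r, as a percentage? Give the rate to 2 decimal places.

6760 = 4170 · e^(r·9)
e^(9r) = 6760/4170 = 1.6211
r = ln(1.6211) / 9 = 0.48311 / 9

r ≈ 5.37% per year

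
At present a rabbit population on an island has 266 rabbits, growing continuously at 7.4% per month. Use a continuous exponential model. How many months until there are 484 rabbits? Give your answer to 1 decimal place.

t ≈ 8.1 months

484 = 266 · e^(0.074·t)
t = ln(484/266) / 0.074 = ln(1.81955) / 0.074 = 0.59859 / 0.074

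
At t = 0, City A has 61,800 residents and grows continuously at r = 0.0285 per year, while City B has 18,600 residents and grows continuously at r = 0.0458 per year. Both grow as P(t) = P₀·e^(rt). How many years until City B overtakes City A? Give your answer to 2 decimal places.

t ≈ 69.41 years

61800·e^(0.0285t) = 18600·e^(0.0458t)
61800/18600 = e^((0.0458 − 0.0285)t) → ln(3.32258) = 0.0173·t
t = 1.20074 / 0.0173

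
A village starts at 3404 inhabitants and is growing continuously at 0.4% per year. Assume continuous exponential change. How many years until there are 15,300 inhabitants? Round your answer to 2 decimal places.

15300 = 3404 · e^(0.004·t)
t = ln(15300/3404) / 0.004 = ln(4.49471) / 0.004 = 1.5029 / 0.004

t ≈ 375.73 years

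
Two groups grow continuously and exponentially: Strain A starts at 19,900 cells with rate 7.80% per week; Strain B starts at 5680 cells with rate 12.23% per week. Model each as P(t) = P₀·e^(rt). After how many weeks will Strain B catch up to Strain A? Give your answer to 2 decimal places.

19900·e^(0.078t) = 5680·e^(0.1223t)
19900/5680 = e^((0.1223 − 0.078)t) → ln(3.50352) = 0.0443·t
t = 1.25377 / 0.0443

t ≈ 28.30 weeks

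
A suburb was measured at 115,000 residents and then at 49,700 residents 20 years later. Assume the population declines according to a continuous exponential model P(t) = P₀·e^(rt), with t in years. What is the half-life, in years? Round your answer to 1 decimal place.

r = ln(49700/115000) / 20 = ln(0.43217) / 20 ≈ -0.041946 per year
half-life = ln 2 / |r| = 0.69315 / 0.041946

half-life ≈ 16.5 years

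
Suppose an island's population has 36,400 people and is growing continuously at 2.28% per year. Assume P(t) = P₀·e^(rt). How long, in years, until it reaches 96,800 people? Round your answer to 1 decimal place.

96800 = 36400 · e^(0.0228·t)
t = ln(96800/36400) / 0.0228 = ln(2.65934) / 0.0228 = 0.97808 / 0.0228

t ≈ 42.9 years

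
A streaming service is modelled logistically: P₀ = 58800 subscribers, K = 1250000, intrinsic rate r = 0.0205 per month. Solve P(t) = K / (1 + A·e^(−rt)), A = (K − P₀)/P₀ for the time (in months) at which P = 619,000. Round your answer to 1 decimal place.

A = (1250000 − 58800)/58800 = 20.2585
619000 = 1250000/(1 + 20.2585·e^(−0.0205t)) → 1 + 20.2585·e^(−0.0205t) = 2.01939
e^(−0.0205t) = 0.050319 → t = ln(19.87324)/0.0205 = 2.98937/0.0205

t ≈ 145.8 months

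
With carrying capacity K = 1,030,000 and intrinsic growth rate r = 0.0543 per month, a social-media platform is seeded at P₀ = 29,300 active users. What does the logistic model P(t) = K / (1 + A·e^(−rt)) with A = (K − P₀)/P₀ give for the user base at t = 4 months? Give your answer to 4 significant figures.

A = (1030000 − 29300)/29300 = 34.15358
P(4) = 1030000 / (1 + 34.15358·e^(−0.0543·4)) = 1030000 / (1 + 34.15358·0.804769)
= 1030000 / 28.48575 ≈ 36158.44

≈ 36,160 active users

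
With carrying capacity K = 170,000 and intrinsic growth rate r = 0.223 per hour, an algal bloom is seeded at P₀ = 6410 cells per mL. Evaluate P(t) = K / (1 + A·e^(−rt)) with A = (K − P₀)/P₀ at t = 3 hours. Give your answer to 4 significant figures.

A = (170000 − 6410)/6410 = 25.52106
P(3) = 170000 / (1 + 25.52106·e^(−0.223·3)) = 170000 / (1 + 25.52106·0.512221)
= 170000 / 14.07241 ≈ 12080.37

≈ 12,080 cells per mL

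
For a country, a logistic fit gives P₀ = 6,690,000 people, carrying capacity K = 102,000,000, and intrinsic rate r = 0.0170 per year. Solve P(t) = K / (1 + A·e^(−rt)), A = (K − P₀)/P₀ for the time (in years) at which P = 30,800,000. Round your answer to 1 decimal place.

A = (102000000 − 6690000)/6690000 = 14.24664
30800000 = 102000000/(1 + 14.24664·e^(−0.017t)) → 1 + 14.24664·e^(−0.017t) = 3.31169
e^(−0.017t) = 0.162262 → t = ln(6.16287)/0.017 = 1.81854/0.017

t ≈ 107.0 years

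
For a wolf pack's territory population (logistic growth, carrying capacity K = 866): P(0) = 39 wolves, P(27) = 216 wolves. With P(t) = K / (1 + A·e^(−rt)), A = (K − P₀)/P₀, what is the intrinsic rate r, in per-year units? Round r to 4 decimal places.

A = (866 − 39)/39 = 21.20513
216 = 866/(1 + 21.20513·e^(−r·27)) → e^(−27r) = (4.00926 − 1)/21.20513 = 0.141912
r = −ln(0.141912)/27 = 1.95255/27

r ≈ 0.0723 per year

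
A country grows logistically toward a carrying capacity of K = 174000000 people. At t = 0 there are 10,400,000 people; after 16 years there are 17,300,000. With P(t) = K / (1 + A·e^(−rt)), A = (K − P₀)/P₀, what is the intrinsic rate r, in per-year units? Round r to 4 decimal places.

A = (174000000 − 10400000)/10400000 = 15.73077
17300000 = 174000000/(1 + 15.73077·e^(−r·16)) → e^(−16r) = (10.0578 − 1)/15.73077 = 0.575802
r = −ln(0.575802)/16 = 0.55199/16

r ≈ 0.0345 per year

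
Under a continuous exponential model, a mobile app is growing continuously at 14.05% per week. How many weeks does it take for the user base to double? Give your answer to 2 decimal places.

doubling time ≈ 4.93 weeks

doubling time = ln(2) / |r| = 0.69315 / 0.1405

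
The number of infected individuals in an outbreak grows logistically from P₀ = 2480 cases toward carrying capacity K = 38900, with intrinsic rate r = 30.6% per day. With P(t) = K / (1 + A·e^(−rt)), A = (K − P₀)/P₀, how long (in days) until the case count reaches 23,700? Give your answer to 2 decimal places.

A = (38900 − 2480)/2480 = 14.68548
23700 = 38900/(1 + 14.68548·e^(−0.306t)) → 1 + 14.68548·e^(−0.306t) = 1.64135
e^(−0.306t) = 0.043672 → t = ln(22.89776)/0.306 = 3.13104/0.306

t ≈ 10.23 days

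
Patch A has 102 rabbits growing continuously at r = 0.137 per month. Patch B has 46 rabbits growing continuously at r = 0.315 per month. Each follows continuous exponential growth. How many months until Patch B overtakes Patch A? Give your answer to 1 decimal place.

t ≈ 4.5 months

102·e^(0.137t) = 46·e^(0.315t)
102/46 = e^((0.315 − 0.137)t) → ln(2.21739) = 0.178·t
t = 0.79633 / 0.178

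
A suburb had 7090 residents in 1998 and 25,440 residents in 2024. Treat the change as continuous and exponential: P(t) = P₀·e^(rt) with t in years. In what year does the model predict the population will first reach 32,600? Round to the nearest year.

year 2029

r = ln(25440/7090) / 26 = 1.27764/26 ≈ 0.04914 per year
t = ln(32600/7090) / r = 1.52563/0.04914 ≈ 31.05 years after 1998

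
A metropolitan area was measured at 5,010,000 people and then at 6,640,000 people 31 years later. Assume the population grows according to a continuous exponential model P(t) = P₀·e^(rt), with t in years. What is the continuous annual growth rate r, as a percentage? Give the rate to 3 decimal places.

r ≈ 0.909% per year

6640000 = 5010000 · e^(r·31)
e^(31r) = 6640000/5010000 = 1.32535
r = ln(1.32535) / 31 = 0.28168 / 31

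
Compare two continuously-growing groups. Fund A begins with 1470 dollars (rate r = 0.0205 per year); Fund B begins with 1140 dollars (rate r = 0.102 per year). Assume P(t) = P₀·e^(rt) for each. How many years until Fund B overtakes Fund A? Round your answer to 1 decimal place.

t ≈ 3.1 years

1470·e^(0.0205t) = 1140·e^(0.102t)
1470/1140 = e^((0.102 − 0.0205)t) → ln(1.28947) = 0.0815·t
t = 0.25423 / 0.0815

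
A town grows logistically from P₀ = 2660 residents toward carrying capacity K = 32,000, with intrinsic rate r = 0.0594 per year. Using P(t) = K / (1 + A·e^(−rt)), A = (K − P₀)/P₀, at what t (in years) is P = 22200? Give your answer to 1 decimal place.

t ≈ 54.2 years

A = (32000 − 2660)/2660 = 11.03008
22200 = 32000/(1 + 11.03008·e^(−0.0594t)) → 1 + 11.03008·e^(−0.0594t) = 1.44144
e^(−0.0594t) = 0.040022 → t = ln(24.9865)/0.0594 = 3.21834/0.0594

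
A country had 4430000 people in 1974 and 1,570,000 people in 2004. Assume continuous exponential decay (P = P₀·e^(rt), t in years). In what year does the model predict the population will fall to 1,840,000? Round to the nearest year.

year 1999

r = ln(1570000/4430000) / 30 = -1.03732/30 ≈ -0.034577 per year
t = ln(1840000/4430000) / r = -0.87863/-0.034577 ≈ 25.41 years after 1974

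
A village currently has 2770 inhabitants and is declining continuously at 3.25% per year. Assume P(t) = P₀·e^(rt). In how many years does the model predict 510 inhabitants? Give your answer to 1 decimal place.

510 = 2770 · e^(-0.0325·t)
t = ln(510/2770) / -0.0325 = ln(0.18412) / -0.0325 = -1.69219 / -0.0325

t ≈ 52.1 years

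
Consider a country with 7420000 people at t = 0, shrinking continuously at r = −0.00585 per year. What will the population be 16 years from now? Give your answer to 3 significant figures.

P(16) = 7420000 · e^(-0.00585·16) = 7420000 · e^(-0.0936)
= 7420000 · 0.91065 ≈ 6757000.36

≈ 6,760,000 people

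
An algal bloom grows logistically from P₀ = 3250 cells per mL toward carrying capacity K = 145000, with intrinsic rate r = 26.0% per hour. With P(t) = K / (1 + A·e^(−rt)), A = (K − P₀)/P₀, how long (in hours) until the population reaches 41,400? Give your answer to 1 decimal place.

t ≈ 11.0 hours

A = (145000 − 3250)/3250 = 43.61538
41400 = 145000/(1 + 43.61538·e^(−0.26t)) → 1 + 43.61538·e^(−0.26t) = 3.50242
e^(−0.26t) = 0.057375 → t = ln(17.42931)/0.26 = 2.85815/0.26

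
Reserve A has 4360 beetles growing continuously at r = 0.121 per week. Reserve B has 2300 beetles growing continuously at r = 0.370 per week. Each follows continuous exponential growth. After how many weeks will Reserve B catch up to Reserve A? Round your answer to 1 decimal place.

4360·e^(0.121t) = 2300·e^(0.37t)
4360/2300 = e^((0.37 − 0.121)t) → ln(1.89565) = 0.249·t
t = 0.63956 / 0.249

t ≈ 2.6 weeks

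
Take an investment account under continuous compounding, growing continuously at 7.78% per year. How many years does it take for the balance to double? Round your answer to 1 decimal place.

doubling time = ln(2) / |r| = 0.69315 / 0.0778

doubling time ≈ 8.9 years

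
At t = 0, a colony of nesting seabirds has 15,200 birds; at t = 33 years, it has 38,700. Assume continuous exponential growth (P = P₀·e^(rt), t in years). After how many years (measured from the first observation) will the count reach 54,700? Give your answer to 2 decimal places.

t ≈ 45.22 years

r = ln(38700/15200) / 33 ≈ 0.02832 per year
t = ln(54700/15200) / r = 1.28057 / 0.02832 ≈ 45.219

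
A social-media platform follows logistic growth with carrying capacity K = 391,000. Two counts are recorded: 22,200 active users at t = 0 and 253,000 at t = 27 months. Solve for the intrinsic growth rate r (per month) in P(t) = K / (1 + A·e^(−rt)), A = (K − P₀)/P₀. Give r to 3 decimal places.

A = (391000 − 22200)/22200 = 16.61261
253000 = 391000/(1 + 16.61261·e^(−r·27)) → e^(−27r) = (1.54545 − 1)/16.61261 = 0.032834
r = −ln(0.032834)/27 = 3.4163/27

r ≈ 0.127 per month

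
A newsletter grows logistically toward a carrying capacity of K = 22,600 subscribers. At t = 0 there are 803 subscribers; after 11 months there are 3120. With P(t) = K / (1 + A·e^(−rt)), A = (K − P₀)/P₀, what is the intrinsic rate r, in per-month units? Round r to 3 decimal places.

A = (22600 − 803)/803 = 27.14446
3120 = 22600/(1 + 27.14446·e^(−r·11)) → e^(−11r) = (7.24359 − 1)/27.14446 = 0.230013
r = −ln(0.230013)/11 = 1.46962/11

r ≈ 0.134 per month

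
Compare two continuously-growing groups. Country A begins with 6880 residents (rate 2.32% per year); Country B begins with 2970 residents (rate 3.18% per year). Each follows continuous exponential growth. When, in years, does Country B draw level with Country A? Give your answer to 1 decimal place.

6880·e^(0.0232t) = 2970·e^(0.0318t)
6880/2970 = e^((0.0318 − 0.0232)t) → ln(2.3165) = 0.0086·t
t = 0.84006 / 0.0086

t ≈ 97.7 years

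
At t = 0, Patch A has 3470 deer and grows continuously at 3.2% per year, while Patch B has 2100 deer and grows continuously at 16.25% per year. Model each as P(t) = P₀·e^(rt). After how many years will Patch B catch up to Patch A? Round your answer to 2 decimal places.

3470·e^(0.032t) = 2100·e^(0.1625t)
3470/2100 = e^((0.1625 − 0.032)t) → ln(1.65238) = 0.1305·t
t = 0.50222 / 0.1305

t ≈ 3.85 years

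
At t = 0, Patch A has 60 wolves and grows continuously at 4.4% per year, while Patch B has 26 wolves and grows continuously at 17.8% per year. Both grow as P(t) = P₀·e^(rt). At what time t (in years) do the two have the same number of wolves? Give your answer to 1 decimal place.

t ≈ 6.2 years

60·e^(0.044t) = 26·e^(0.178t)
60/26 = e^((0.178 − 0.044)t) → ln(2.30769) = 0.134·t
t = 0.83625 / 0.134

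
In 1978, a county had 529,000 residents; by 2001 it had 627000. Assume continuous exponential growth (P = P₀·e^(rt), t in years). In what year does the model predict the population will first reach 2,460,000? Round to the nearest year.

r = ln(627000/529000) / 23 = 0.16996/23 ≈ 0.007389 per year
t = ln(2460000/529000) / r = 1.53693/0.007389 ≈ 207.99 years after 1978

year 2186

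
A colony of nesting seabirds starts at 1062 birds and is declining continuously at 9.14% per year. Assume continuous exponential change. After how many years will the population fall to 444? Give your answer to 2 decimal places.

t ≈ 9.54 years

444 = 1062 · e^(-0.0914·t)
t = ln(444/1062) / -0.0914 = ln(0.41808) / -0.0914 = -0.87208 / -0.0914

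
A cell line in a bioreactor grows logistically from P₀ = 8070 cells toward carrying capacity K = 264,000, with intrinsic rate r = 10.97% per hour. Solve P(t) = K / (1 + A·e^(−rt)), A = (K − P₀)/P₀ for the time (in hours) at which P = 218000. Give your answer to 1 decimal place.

t ≈ 45.7 hours

A = (264000 − 8070)/8070 = 31.71375
218000 = 264000/(1 + 31.71375·e^(−0.1097t)) → 1 + 31.71375·e^(−0.1097t) = 1.21101
e^(−0.1097t) = 0.006654 → t = ln(150.29562)/0.1097 = 5.0126/0.1097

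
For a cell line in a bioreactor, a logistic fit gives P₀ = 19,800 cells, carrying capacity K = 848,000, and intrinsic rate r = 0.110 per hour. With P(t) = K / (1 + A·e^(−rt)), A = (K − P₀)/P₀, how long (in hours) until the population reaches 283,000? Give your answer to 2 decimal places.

A = (848000 − 19800)/19800 = 41.82828
283000 = 848000/(1 + 41.82828·e^(−0.11t)) → 1 + 41.82828·e^(−0.11t) = 2.99647
e^(−0.11t) = 0.04773 → t = ln(20.95116)/0.11 = 3.04219/0.11

t ≈ 27.66 hours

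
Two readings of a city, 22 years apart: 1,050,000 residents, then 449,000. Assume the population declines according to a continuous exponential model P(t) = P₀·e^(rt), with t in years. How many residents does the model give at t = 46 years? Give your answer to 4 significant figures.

r = ln(449000/1050000) / 22 ≈ -0.038615 per year
P(46) = 1050000 · e^(-0.038615·46) = 1050000 · 0.16927 ≈ 177730.97

≈ 177,700 residents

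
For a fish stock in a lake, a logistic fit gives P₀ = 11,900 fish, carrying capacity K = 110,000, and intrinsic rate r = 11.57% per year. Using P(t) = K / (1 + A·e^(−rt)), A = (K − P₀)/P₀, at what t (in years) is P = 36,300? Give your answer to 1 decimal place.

A = (110000 − 11900)/11900 = 8.2437
36300 = 110000/(1 + 8.2437·e^(−0.1157t)) → 1 + 8.2437·e^(−0.1157t) = 3.0303
e^(−0.1157t) = 0.246285 → t = ln(4.06033)/0.1157 = 1.40126/0.1157

t ≈ 12.1 years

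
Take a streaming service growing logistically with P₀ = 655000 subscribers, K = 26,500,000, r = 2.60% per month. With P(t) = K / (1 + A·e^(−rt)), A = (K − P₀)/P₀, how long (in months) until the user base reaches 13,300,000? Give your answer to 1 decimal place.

t ≈ 141.6 months

A = (26500000 − 655000)/655000 = 39.45802
13300000 = 26500000/(1 + 39.45802·e^(−0.026t)) → 1 + 39.45802·e^(−0.026t) = 1.99248
e^(−0.026t) = 0.025153 → t = ln(39.75694)/0.026 = 3.68278/0.026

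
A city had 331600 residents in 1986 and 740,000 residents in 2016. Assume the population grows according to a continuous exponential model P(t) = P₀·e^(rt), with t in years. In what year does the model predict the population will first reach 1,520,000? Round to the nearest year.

r = ln(740000/331600) / 30 = 0.80272/30 ≈ 0.026757 per year
t = ln(1520000/331600) / r = 1.52254/0.026757 ≈ 56.9 years after 1986

year 2043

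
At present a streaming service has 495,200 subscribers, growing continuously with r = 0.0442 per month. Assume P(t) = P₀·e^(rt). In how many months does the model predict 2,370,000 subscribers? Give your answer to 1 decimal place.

2370000 = 495200 · e^(0.0442·t)
t = ln(2370000/495200) / 0.0442 = ln(4.78595) / 0.0442 = 1.56568 / 0.0442

t ≈ 35.4 months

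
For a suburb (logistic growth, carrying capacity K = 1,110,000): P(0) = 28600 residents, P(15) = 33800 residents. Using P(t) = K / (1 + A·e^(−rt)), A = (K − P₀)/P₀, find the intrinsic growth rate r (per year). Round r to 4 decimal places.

r ≈ 0.0115 per year

A = (1110000 − 28600)/28600 = 37.81119
33800 = 1110000/(1 + 37.81119·e^(−r·15)) → e^(−15r) = (32.84024 − 1)/37.81119 = 0.842085
r = −ln(0.842085)/15 = 0.17187/15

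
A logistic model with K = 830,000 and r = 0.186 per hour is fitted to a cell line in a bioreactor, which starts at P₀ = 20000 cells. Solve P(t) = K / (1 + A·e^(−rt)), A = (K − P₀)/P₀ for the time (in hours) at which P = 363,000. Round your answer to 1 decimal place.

t ≈ 18.5 hours

A = (830000 − 20000)/20000 = 40.5
363000 = 830000/(1 + 40.5·e^(−0.186t)) → 1 + 40.5·e^(−0.186t) = 2.2865
e^(−0.186t) = 0.031765 → t = ln(31.48073)/0.186 = 3.44938/0.186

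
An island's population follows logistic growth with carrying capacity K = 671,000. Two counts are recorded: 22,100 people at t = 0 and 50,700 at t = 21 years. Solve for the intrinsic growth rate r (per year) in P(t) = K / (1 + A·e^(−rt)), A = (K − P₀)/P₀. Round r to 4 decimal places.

r ≈ 0.0417 per year

A = (671000 − 22100)/22100 = 29.36199
50700 = 671000/(1 + 29.36199·e^(−r·21)) → e^(−21r) = (13.23471 − 1)/29.36199 = 0.416685
r = −ln(0.416685)/21 = 0.87542/21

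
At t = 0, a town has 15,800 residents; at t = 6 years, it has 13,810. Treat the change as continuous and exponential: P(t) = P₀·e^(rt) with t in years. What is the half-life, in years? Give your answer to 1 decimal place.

r = ln(13810/15800) / 6 = ln(0.87405) / 6 ≈ -0.022436 per year
half-life = ln 2 / |r| = 0.69315 / 0.022436

half-life ≈ 30.9 years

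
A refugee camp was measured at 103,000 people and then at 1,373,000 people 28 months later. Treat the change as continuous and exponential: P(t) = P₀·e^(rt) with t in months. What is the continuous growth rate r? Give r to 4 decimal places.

1373000 = 103000 · e^(r·28)
e^(28r) = 1373000/103000 = 13.3301
r = ln(13.3301) / 28 = 2.59002 / 28

r ≈ 0.0925 per month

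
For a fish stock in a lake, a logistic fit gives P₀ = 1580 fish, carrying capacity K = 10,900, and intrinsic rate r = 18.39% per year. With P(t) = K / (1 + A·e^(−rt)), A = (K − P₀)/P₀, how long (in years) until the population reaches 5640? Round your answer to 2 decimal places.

t ≈ 10.03 years

A = (10900 − 1580)/1580 = 5.89873
5640 = 10900/(1 + 5.89873·e^(−0.1839t)) → 1 + 5.89873·e^(−0.1839t) = 1.93262
e^(−0.1839t) = 0.158106 → t = ln(6.32488)/0.1839 = 1.84449/0.1839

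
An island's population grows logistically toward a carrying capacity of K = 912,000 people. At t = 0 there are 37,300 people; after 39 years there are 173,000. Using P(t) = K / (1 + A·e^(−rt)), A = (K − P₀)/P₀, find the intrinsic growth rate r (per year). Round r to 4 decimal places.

A = (912000 − 37300)/37300 = 23.4504
173000 = 912000/(1 + 23.4504·e^(−r·39)) → e^(−39r) = (5.27168 − 1)/23.4504 = 0.182158
r = −ln(0.182158)/39 = 1.70288/39

r ≈ 0.0437 per year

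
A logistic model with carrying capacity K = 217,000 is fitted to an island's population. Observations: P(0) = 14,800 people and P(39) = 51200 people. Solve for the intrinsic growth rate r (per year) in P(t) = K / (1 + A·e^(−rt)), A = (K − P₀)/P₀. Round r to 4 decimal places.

r ≈ 0.0369 per year

A = (217000 − 14800)/14800 = 13.66216
51200 = 217000/(1 + 13.66216·e^(−r·39)) → e^(−39r) = (4.23828 − 1)/13.66216 = 0.237026
r = −ln(0.237026)/39 = 1.43959/39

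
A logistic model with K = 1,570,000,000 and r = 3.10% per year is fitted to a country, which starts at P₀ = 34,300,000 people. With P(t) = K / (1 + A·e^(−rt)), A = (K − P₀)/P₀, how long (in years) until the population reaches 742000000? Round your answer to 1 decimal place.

t ≈ 119.1 years

A = (1570000000 − 34300000)/34300000 = 44.77259
742000000 = 1570000000/(1 + 44.77259·e^(−0.031t)) → 1 + 44.77259·e^(−0.031t) = 2.1159
e^(−0.031t) = 0.024924 → t = ln(40.1223)/0.031 = 3.69193/0.031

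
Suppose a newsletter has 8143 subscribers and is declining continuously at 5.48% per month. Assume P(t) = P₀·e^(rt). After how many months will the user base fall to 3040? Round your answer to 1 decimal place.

3040 = 8143 · e^(-0.0548·t)
t = ln(3040/8143) / -0.0548 = ln(0.37333) / -0.0548 = -0.9853 / -0.0548

t ≈ 18.0 months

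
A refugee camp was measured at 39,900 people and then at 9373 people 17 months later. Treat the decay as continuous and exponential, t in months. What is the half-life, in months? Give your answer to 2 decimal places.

r = ln(9373/39900) / 17 = ln(0.23491) / 17 ≈ -0.085208 per month
half-life = ln 2 / |r| = 0.69315 / 0.085208

half-life ≈ 8.13 months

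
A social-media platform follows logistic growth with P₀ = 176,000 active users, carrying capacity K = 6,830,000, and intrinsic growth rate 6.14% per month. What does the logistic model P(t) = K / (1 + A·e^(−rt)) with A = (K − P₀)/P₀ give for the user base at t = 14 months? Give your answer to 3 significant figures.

≈ 402,000 active users

A = (6830000 − 176000)/176000 = 37.80682
P(14) = 6830000 / (1 + 37.80682·e^(−0.0614·14)) = 6830000 / (1 + 37.80682·0.423331)
= 6830000 / 17.00481 ≈ 401651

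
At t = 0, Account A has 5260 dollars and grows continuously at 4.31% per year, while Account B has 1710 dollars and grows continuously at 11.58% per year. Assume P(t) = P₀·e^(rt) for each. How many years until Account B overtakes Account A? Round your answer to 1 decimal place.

t ≈ 15.5 years

5260·e^(0.0431t) = 1710·e^(0.1158t)
5260/1710 = e^((0.1158 − 0.0431)t) → ln(3.07602) = 0.0727·t
t = 1.12364 / 0.0727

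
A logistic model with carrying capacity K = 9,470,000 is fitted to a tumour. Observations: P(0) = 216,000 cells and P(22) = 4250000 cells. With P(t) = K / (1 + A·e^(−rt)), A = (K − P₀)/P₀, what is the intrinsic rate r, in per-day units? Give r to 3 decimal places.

A = (9470000 − 216000)/216000 = 42.84259
4250000 = 9470000/(1 + 42.84259·e^(−r·22)) → e^(−22r) = (2.22824 − 1)/42.84259 = 0.028669
r = −ln(0.028669)/22 = 3.55195/22

r ≈ 0.161 per day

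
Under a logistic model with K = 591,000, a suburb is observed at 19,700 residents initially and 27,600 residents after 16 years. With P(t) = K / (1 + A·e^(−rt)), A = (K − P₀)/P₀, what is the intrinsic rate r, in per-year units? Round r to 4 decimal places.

A = (591000 − 19700)/19700 = 29
27600 = 591000/(1 + 29·e^(−r·16)) → e^(−16r) = (21.41304 − 1)/29 = 0.703898
r = −ln(0.703898)/16 = 0.35112/16

r ≈ 0.0219 per year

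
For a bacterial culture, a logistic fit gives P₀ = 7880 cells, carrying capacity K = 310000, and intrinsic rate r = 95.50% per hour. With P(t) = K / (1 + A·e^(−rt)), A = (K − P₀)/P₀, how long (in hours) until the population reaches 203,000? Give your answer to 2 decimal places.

t ≈ 4.49 hours

A = (310000 − 7880)/7880 = 38.3401
203000 = 310000/(1 + 38.3401·e^(−0.955t)) → 1 + 38.3401·e^(−0.955t) = 1.52709
e^(−0.955t) = 0.013748 → t = ln(72.7387)/0.955 = 4.28687/0.955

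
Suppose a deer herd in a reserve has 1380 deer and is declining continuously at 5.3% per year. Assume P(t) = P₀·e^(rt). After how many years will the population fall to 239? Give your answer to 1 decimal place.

t ≈ 33.1 years

239 = 1380 · e^(-0.053·t)
t = ln(239/1380) / -0.053 = ln(0.17319) / -0.053 = -1.75338 / -0.053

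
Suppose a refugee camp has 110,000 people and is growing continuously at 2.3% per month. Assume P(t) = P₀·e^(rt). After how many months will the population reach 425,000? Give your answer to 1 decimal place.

t ≈ 58.8 months

425000 = 110000 · e^(0.023·t)
t = ln(425000/110000) / 0.023 = ln(3.86364) / 0.023 = 1.35161 / 0.023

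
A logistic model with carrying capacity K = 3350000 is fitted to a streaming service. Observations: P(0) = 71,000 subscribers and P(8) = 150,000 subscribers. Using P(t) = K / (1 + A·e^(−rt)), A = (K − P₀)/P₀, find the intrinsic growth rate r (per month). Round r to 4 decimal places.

r ≈ 0.0965 per month

A = (3350000 − 71000)/71000 = 46.1831
150000 = 3350000/(1 + 46.1831·e^(−r·8)) → e^(−8r) = (22.33333 − 1)/46.1831 = 0.461929
r = −ln(0.461929)/8 = 0.77234/8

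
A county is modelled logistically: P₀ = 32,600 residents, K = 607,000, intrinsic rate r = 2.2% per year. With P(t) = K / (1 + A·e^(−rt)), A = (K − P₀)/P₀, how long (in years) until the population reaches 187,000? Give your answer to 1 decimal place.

t ≈ 93.6 years

A = (607000 − 32600)/32600 = 17.61963
187000 = 607000/(1 + 17.61963·e^(−0.022t)) → 1 + 17.61963·e^(−0.022t) = 3.24599
e^(−0.022t) = 0.127471 → t = ln(7.84493)/0.022 = 2.05987/0.022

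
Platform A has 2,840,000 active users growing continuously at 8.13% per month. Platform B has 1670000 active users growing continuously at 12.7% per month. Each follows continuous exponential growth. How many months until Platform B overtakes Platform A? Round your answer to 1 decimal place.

t ≈ 11.6 months

2840000·e^(0.0813t) = 1670000·e^(0.127t)
2840000/1670000 = e^((0.127 − 0.0813)t) → ln(1.7006) = 0.0457·t
t = 0.53098 / 0.0457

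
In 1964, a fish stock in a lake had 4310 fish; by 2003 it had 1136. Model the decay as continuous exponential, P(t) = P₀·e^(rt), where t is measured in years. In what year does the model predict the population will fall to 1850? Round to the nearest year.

r = ln(1136/4310) / 39 = -1.33342/39 ≈ -0.03419 per year
t = ln(1850/4310) / r = -0.84575/-0.03419 ≈ 24.74 years after 1964

year 1989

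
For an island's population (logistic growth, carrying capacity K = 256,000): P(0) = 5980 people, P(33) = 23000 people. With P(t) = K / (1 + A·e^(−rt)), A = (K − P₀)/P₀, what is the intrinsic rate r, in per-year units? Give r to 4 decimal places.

r ≈ 0.0430 per year

A = (256000 − 5980)/5980 = 41.80936
23000 = 256000/(1 + 41.80936·e^(−r·33)) → e^(−33r) = (11.13043 − 1)/41.80936 = 0.242301
r = −ln(0.242301)/33 = 1.41758/33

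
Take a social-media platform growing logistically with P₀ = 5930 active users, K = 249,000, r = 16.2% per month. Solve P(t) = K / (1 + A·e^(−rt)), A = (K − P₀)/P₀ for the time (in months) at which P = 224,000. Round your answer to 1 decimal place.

t ≈ 36.5 months

A = (249000 − 5930)/5930 = 40.98988
224000 = 249000/(1 + 40.98988·e^(−0.162t)) → 1 + 40.98988·e^(−0.162t) = 1.11161
e^(−0.162t) = 0.002723 → t = ln(367.26934)/0.162 = 5.9061/0.162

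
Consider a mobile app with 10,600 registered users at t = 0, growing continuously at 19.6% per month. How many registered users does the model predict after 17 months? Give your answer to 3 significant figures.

P(17) = 10600 · e^(0.196·17) = 10600 · e^(3.332)
= 10600 · 27.99427 ≈ 296739.31

≈ 297,000 registered users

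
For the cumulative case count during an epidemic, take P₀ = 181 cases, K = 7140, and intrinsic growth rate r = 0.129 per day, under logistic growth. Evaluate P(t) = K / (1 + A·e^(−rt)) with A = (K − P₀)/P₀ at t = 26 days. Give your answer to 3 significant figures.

≈ 3,050 cases

A = (7140 − 181)/181 = 38.44751
P(26) = 7140 / (1 + 38.44751·e^(−0.129·26)) = 7140 / (1 + 38.44751·0.034944)
= 7140 / 2.34352 ≈ 3046.7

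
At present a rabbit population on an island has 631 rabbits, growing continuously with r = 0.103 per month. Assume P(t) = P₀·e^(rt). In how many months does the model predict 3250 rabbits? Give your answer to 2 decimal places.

3250 = 631 · e^(0.103·t)
t = ln(3250/631) / 0.103 = ln(5.15055) / 0.103 = 1.6391 / 0.103

t ≈ 15.91 months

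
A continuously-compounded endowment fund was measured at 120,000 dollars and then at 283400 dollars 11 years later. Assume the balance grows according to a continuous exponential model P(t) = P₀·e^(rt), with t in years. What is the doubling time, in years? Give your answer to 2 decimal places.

doubling time ≈ 8.87 years

r = ln(283400/120000) / 11 = ln(2.36167) / 11 ≈ 0.078124 per year
doubling time = ln 2 / |r| = 0.69315 / 0.078124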